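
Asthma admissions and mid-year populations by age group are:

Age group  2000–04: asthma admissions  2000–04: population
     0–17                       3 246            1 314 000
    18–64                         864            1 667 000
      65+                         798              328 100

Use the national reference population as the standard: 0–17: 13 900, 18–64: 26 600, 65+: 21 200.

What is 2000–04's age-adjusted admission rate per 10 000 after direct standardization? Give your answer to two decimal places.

Age-specific rates per 10 000 for 2000–04: 24.70, 5.18, 24.32.
Standard total = 61 700; weights = 0.2253, 0.4311, 0.3436.
Standardized rate: 0.2253×24.70 + 0.4311×5.18 + 0.3436×24.32 = 16.1566 per 10 000.

16.16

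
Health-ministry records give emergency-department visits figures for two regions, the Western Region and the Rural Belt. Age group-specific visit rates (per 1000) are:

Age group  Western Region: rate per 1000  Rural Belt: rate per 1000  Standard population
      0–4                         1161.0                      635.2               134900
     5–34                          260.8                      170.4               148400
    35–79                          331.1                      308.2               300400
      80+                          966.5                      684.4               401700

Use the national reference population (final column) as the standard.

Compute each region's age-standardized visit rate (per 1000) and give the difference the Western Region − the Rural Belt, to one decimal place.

207.6

Standard total = 985400; weights = 0.1369, 0.1506, 0.3049, 0.4077.
The Western Region: 0.1369×1161.0 + 0.1506×260.8 + 0.3049×331.1 + 0.4077×966.5 = 693.1471 per 1000.
The Rural Belt: 0.1369×635.2 + 0.1506×170.4 + 0.3049×308.2 + 0.4077×684.4 = 485.5720 per 1000.
Difference = 693.1471 − 485.5720 = 207.5751.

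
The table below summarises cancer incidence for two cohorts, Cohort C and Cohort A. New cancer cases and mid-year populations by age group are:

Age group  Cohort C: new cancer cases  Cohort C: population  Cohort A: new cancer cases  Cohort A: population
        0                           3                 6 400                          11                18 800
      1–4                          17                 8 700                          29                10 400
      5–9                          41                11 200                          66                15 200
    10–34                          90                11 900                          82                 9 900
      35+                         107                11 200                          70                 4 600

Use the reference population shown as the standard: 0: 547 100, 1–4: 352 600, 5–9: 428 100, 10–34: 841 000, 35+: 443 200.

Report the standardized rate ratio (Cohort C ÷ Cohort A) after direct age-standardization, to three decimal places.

0.777

Age-specific rates per 100 000 for Cohort C: 46.88, 195.40, 366.07, 756.30, 955.36.
For Cohort A: 58.51, 278.85, 434.21, 828.28, 1521.74.
Standard total = 2 612 000; weights = 0.2095, 0.1350, 0.1639, 0.3220, 0.1697.
Cohort C: 0.2095×46.88 + 0.1350×195.40 + 0.1639×366.07 + 0.3220×756.30 + 0.1697×955.36 = 501.8086 per 100 000.
Cohort A: 0.2095×58.51 + 0.1350×278.85 + 0.1639×434.21 + 0.3220×828.28 + 0.1697×1521.74 = 645.9565 per 100 000.
Ratio = 501.8086 ÷ 645.9565 = 0.77685.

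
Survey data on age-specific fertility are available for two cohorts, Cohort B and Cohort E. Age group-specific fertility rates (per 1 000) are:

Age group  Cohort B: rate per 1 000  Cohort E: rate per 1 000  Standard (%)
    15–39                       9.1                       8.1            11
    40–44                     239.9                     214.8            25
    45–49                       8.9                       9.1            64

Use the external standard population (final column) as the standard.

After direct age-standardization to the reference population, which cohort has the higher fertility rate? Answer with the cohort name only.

Standard weights: 0.11, 0.25, 0.64.
Cohort B: 0.1100×9.1 + 0.2500×239.9 + 0.6400×8.9 = 66.6720 per 1 000.
Cohort E: 0.1100×8.1 + 0.2500×214.8 + 0.6400×9.1 = 60.4150 per 1 000.

Cohort B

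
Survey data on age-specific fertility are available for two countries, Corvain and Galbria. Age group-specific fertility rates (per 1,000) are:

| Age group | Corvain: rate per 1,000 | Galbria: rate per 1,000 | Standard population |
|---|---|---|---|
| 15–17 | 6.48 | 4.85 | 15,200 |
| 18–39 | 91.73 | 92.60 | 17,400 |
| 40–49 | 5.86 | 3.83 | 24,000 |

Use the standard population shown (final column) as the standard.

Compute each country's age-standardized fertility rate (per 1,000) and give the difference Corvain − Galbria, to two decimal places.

Standard total = 56,600; weights = 0.2686, 0.3074, 0.4240.
Corvain: 0.2686×6.48 + 0.3074×91.73 + 0.4240×5.86 = 32.4247 per 1,000.
Galbria: 0.2686×4.85 + 0.3074×92.60 + 0.4240×3.83 = 31.3936 per 1,000.
Difference = 32.4247 − 31.3936 = 1.0311.

1.03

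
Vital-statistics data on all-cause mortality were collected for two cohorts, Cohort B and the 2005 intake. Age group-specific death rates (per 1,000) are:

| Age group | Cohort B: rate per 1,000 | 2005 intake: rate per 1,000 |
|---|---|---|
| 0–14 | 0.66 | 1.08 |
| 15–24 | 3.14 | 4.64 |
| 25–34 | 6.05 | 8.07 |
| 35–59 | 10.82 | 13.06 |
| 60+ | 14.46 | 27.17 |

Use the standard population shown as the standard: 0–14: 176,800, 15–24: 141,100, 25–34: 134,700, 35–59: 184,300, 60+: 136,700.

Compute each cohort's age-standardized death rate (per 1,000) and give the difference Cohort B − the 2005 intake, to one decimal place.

-3.5

Standard total = 773,600; weights = 0.2285, 0.1824, 0.1741, 0.2382, 0.1767.
Cohort B: 0.2285×0.66 + 0.1824×3.14 + 0.1741×6.05 + 0.2382×10.82 + 0.1767×14.46 = 6.9099 per 1,000.
The 2005 intake: 0.2285×1.08 + 0.1824×4.64 + 0.1741×8.07 + 0.2382×13.06 + 0.1767×27.17 = 10.4108 per 1,000.
Difference = 6.9099 − 10.4108 = -3.5009.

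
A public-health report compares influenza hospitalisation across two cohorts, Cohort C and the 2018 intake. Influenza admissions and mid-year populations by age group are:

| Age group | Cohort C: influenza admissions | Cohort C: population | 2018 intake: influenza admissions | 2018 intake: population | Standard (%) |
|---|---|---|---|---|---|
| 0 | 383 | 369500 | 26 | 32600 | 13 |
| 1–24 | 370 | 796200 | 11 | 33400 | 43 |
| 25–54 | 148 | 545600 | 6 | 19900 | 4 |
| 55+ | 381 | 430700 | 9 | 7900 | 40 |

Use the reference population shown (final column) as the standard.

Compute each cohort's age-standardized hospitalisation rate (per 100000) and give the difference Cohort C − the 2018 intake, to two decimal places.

Age-specific rates per 100000 for Cohort C: 103.65, 46.47, 27.13, 88.46.
For the 2018 intake: 79.75, 32.93, 30.15, 113.92.
Standard weights: 0.13, 0.43, 0.04, 0.40.
Cohort C: 0.1300×103.65 + 0.4300×46.47 + 0.0400×27.13 + 0.4000×88.46 = 69.9267 per 100000.
The 2018 intake: 0.1300×79.75 + 0.4300×32.93 + 0.0400×30.15 + 0.4000×113.92 = 71.3054 per 100000.
Difference = 69.9267 − 71.3054 = -1.3787.

-1.38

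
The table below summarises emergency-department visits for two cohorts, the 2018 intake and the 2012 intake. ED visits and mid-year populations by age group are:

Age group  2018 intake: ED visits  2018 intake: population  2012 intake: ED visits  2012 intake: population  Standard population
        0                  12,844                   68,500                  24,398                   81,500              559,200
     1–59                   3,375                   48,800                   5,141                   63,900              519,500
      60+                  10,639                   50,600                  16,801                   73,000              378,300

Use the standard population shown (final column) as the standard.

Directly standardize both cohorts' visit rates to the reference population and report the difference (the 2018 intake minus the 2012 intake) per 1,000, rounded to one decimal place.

-52.1

Age-specific rates per 1,000 for the 2018 intake: 187.504, 69.160, 210.257.
For the 2012 intake: 299.362, 80.454, 230.151.
Standard total = 1,457,000; weights = 0.3838, 0.3566, 0.2596.
The 2018 intake: 0.3838×187.504 + 0.3566×69.160 + 0.2596×210.257 = 151.2154 per 1,000.
The 2012 intake: 0.3838×299.362 + 0.3566×80.454 + 0.2596×230.151 = 203.3390 per 1,000.
Difference = 151.2154 − 203.3390 = -52.1237.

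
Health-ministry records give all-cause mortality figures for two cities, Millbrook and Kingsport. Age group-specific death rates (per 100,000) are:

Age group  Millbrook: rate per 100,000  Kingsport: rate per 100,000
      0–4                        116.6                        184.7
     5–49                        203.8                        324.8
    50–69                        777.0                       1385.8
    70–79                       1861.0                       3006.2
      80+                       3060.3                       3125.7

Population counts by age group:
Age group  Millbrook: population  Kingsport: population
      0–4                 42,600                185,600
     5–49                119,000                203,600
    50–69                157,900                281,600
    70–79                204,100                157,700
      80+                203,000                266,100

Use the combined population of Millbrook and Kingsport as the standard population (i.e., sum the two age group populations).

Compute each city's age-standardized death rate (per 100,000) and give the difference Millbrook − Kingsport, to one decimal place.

Combined standard total = 1,821,200; weights = 0.1253, 0.1771, 0.2413, 0.1987, 0.2576.
Millbrook: 0.1253×116.6 + 0.1771×203.8 + 0.2413×777.0 + 0.1987×1861.0 + 0.2576×3060.3 = 1396.1904 per 100,000.
Kingsport: 0.1253×184.7 + 0.1771×324.8 + 0.2413×1385.8 + 0.1987×3006.2 + 0.2576×3125.7 = 1817.4265 per 100,000.
Difference = 1396.1904 − 1817.4265 = -421.2361.

-421.2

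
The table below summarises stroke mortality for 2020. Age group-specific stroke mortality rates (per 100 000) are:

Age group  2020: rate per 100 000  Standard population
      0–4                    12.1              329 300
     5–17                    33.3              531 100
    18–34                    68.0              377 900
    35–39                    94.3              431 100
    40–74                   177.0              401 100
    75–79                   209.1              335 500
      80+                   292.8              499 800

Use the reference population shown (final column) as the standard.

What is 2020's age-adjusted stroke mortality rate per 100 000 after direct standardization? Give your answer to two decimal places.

Standard total = 2 905 800; weights = 0.1133, 0.1828, 0.1301, 0.1484, 0.1380, 0.1155, 0.1720.
Standardized rate: 0.1133×12.1 + 0.1828×33.3 + 0.1301×68.0 + 0.1484×94.3 + 0.1380×177.0 + 0.1155×209.1 + 0.1720×292.8 = 129.2275 per 100 000.

129.23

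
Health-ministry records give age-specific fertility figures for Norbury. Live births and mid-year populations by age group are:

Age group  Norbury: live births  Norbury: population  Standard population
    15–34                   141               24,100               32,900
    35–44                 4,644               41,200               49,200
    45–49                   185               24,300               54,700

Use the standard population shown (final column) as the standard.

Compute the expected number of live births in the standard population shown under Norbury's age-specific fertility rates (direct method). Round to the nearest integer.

Age-specific rates per 1,000 for Norbury: 5.851, 112.718, 7.613.
Expected live births = Σ (standard pop × age-specific rate ÷ 1,000)
= 32,900×5.851/1,000 + 49,200×112.718/1,000 + 54,700×7.613/1,000
= 192.49 + 5545.75 + 416.44 = 6154.67.

6155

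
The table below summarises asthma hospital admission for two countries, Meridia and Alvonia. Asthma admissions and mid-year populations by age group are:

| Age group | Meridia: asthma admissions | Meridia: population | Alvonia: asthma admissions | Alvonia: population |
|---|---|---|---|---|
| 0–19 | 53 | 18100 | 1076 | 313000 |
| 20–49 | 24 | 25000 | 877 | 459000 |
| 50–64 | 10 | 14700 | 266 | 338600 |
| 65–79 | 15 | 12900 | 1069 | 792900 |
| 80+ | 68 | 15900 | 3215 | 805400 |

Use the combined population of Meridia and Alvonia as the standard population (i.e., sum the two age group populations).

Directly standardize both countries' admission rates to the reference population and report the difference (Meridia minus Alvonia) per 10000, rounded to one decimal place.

Age-specific rates per 10000 for Meridia: 29.28, 9.60, 6.80, 11.63, 42.77.
For Alvonia: 34.38, 19.11, 7.86, 13.48, 39.92.
Combined standard total = 2795500; weights = 0.1184, 0.1731, 0.1264, 0.2882, 0.2938.
Meridia: 0.1184×29.28 + 0.1731×9.60 + 0.1264×6.80 + 0.2882×11.63 + 0.2938×42.77 = 21.9065 per 10000.
Alvonia: 0.1184×34.38 + 0.1731×19.11 + 0.1264×7.86 + 0.2882×13.48 + 0.2938×39.92 = 23.9864 per 10000.
Difference = 21.9065 − 23.9864 = -2.0799.

-2.1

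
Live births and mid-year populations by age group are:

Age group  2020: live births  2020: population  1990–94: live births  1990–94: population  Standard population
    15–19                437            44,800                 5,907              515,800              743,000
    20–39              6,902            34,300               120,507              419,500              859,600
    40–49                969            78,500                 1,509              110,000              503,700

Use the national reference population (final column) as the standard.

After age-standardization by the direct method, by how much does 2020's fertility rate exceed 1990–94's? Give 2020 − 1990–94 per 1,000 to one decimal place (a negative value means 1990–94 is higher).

-36.0

Age-specific rates per 1,000 for 2020: 9.754, 201.224, 12.344.
For 1990–94: 11.452, 287.263, 13.718.
Standard total = 2,106,300; weights = 0.3528, 0.4081, 0.2391.
2020: 0.3528×9.754 + 0.4081×201.224 + 0.2391×12.344 = 88.5144 per 1,000.
1990–94: 0.3528×11.452 + 0.4081×287.263 + 0.2391×13.718 = 124.5551 per 1,000.
Difference = 88.5144 − 124.5551 = -36.0407.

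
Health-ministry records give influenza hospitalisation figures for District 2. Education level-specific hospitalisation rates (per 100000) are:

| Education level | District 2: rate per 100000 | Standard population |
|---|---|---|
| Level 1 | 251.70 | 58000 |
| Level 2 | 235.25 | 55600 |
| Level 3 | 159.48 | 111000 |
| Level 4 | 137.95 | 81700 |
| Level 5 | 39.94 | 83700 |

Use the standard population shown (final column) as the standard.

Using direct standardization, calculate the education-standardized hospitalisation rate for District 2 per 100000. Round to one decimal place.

Standard total = 390000; weights = 0.1487, 0.1426, 0.2846, 0.2095, 0.2146.
Standardized rate: 0.1487×251.70 + 0.1426×235.25 + 0.2846×159.48 + 0.2095×137.95 + 0.2146×39.94 = 153.8315 per 100000.

153.8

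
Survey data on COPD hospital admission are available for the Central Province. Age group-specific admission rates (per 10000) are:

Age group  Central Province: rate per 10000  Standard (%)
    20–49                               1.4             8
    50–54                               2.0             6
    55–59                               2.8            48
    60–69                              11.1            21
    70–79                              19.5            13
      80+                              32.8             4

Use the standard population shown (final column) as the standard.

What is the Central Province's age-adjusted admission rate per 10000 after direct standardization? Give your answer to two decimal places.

Standard weights: 0.08, 0.06, 0.48, 0.21, 0.13, 0.04.
Standardized rate: 0.0800×1.4 + 0.0600×2.0 + 0.4800×2.8 + 0.2100×11.1 + 0.1300×19.5 + 0.0400×32.8 = 7.7540 per 10000.

7.75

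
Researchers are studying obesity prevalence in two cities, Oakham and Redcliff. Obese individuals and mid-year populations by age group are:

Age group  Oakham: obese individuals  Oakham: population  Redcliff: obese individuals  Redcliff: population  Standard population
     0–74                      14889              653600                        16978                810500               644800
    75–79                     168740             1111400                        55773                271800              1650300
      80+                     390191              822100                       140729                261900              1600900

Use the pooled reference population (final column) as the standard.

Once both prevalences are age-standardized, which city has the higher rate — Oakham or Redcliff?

Age-specific rates per 1000 for Oakham: 22.780, 151.827, 474.627.
For Redcliff: 20.948, 205.199, 537.339.
Standard total = 3896000; weights = 0.1655, 0.4236, 0.4109.
Oakham: 0.1655×22.780 + 0.4236×151.827 + 0.4109×474.627 = 263.1105 per 1000.
Redcliff: 0.1655×20.948 + 0.4236×205.199 + 0.4109×537.339 = 311.1837 per 1000.
The crude rates (221.80 vs 158.82) would put Oakham higher, but that reflects its age composition; once standardized to a common age structure, Redcliff has the higher underlying rate.

Redcliff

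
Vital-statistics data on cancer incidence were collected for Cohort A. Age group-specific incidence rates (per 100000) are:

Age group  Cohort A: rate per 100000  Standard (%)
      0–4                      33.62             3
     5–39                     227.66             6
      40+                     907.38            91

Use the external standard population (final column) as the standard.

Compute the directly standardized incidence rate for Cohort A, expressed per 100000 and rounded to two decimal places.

Standard weights: 0.03, 0.06, 0.91.
Standardized rate: 0.0300×33.62 + 0.0600×227.66 + 0.9100×907.38 = 840.3840 per 100000.

840.38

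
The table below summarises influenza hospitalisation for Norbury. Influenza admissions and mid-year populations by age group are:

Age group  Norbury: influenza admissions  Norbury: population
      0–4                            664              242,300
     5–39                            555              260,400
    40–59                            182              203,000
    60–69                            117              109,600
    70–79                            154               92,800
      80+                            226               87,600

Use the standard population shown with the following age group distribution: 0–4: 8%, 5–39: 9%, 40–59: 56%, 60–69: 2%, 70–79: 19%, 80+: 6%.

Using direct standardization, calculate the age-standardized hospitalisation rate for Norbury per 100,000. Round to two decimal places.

140.46

Age-specific rates per 100,000 for Norbury: 274.04, 213.13, 89.66, 106.75, 165.95, 257.99.
Standard weights: 0.08, 0.09, 0.56, 0.02, 0.19, 0.06.
Standardized rate: 0.0800×274.04 + 0.0900×213.13 + 0.5600×89.66 + 0.0200×106.75 + 0.1900×165.95 + 0.0600×257.99 = 140.4568 per 100,000.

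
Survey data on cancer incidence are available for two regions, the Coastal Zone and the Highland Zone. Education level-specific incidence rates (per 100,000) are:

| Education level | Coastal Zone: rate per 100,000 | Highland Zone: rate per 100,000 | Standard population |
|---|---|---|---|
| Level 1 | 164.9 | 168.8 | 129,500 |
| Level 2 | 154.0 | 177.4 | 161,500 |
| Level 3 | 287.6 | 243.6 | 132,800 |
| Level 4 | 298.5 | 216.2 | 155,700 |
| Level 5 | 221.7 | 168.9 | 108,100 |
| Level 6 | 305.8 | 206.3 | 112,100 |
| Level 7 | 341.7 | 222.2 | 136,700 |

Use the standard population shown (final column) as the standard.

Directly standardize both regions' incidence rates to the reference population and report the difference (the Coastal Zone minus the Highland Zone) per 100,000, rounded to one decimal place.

Standard total = 936,400; weights = 0.1383, 0.1725, 0.1418, 0.1663, 0.1154, 0.1197, 0.1460.
The Coastal Zone: 0.1383×164.9 + 0.1725×154.0 + 0.1418×287.6 + 0.1663×298.5 + 0.1154×221.7 + 0.1197×305.8 + 0.1460×341.7 = 251.8706 per 100,000.
The Highland Zone: 0.1383×168.8 + 0.1725×177.4 + 0.1418×243.6 + 0.1663×216.2 + 0.1154×168.9 + 0.1197×206.3 + 0.1460×222.2 = 201.0692 per 100,000.
Difference = 251.8706 − 201.0692 = 50.8014.

50.8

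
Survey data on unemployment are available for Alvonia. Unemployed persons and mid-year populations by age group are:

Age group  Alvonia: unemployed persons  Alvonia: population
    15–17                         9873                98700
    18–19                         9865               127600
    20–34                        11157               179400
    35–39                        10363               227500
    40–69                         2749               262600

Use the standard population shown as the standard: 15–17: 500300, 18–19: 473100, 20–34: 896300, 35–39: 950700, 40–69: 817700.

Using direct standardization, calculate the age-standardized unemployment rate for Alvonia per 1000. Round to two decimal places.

Age-specific rates per 1000 for Alvonia: 100.030, 77.312, 62.191, 45.552, 10.468.
Standard total = 3638100; weights = 0.1375, 0.1300, 0.2464, 0.2613, 0.2248.
Standardized rate: 0.1375×100.030 + 0.1300×77.312 + 0.2464×62.191 + 0.2613×45.552 + 0.2248×10.468 = 53.3875 per 1000.

53.39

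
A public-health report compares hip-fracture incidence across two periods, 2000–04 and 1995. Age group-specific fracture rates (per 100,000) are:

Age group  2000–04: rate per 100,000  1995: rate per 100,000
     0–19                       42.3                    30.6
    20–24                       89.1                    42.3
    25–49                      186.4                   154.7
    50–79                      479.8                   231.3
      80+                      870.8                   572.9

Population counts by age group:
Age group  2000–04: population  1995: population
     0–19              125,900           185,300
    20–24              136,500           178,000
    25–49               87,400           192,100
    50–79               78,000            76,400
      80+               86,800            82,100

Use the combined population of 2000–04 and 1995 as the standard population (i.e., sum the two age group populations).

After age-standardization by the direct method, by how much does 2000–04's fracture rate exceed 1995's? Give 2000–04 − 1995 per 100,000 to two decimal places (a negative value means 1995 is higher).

94.35

Combined standard total = 1,228,500; weights = 0.2533, 0.2560, 0.2275, 0.1257, 0.1375.
2000–04: 0.2533×42.3 + 0.2560×89.1 + 0.2275×186.4 + 0.1257×479.8 + 0.1375×870.8 = 255.9575 per 100,000.
1995: 0.2533×30.6 + 0.2560×42.3 + 0.2275×154.7 + 0.1257×231.3 + 0.1375×572.9 = 161.6119 per 100,000.
Difference = 255.9575 − 161.6119 = 94.3455.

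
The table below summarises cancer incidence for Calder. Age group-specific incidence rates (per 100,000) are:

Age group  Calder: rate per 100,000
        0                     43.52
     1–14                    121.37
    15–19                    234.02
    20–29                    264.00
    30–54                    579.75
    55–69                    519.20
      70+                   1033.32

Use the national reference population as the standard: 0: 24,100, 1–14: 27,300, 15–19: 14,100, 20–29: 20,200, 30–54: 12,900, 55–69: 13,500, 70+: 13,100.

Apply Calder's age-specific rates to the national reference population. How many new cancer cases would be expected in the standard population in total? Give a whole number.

Expected new cancer cases = Σ (standard pop × age-specific rate ÷ 100,000)
= 24,100×43.52/100,000 + 27,300×121.37/100,000 + 14,100×234.02/100,000 + 20,200×264.00/100,000 + 12,900×579.75/100,000 + 13,500×519.20/100,000 + 13,100×1033.32/100,000
= 10.49 + 33.13 + 33.00 + 53.33 + 74.79 + 70.09 + 135.36 = 410.19.

410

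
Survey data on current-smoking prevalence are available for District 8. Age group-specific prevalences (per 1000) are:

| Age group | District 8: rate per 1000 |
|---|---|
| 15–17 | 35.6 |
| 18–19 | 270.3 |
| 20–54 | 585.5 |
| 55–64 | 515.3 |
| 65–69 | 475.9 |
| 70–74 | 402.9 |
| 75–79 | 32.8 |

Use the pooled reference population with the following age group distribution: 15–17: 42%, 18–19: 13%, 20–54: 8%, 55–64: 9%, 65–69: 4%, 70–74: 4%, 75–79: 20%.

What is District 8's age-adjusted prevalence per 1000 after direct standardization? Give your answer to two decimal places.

185.02

Standard weights: 0.42, 0.13, 0.08, 0.09, 0.04, 0.04, 0.20.
Standardized rate: 0.4200×35.6 + 0.1300×270.3 + 0.0800×585.5 + 0.0900×515.3 + 0.0400×475.9 + 0.0400×402.9 + 0.2000×32.8 = 185.0200 per 1000.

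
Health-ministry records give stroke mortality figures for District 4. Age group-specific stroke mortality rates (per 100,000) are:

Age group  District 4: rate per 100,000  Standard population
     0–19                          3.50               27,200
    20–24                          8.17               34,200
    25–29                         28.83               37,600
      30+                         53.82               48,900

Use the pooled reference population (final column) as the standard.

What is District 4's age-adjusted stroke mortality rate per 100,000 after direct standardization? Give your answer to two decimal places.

27.66

Standard total = 147,900; weights = 0.1839, 0.2312, 0.2542, 0.3306.
Standardized rate: 0.1839×3.50 + 0.2312×8.17 + 0.2542×28.83 + 0.3306×53.82 = 27.6567 per 100,000.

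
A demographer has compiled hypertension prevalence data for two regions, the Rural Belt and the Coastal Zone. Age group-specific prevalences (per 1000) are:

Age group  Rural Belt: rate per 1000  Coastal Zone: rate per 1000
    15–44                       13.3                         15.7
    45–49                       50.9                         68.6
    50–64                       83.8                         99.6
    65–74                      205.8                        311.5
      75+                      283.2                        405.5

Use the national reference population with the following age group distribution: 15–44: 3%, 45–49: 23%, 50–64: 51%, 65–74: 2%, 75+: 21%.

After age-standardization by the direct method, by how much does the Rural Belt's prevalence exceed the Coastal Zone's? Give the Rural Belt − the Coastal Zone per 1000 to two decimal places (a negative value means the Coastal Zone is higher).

-40.00

Standard weights: 0.03, 0.23, 0.51, 0.02, 0.21.
The Rural Belt: 0.0300×13.3 + 0.2300×50.9 + 0.5100×83.8 + 0.0200×205.8 + 0.2100×283.2 = 118.4320 per 1000.
The Coastal Zone: 0.0300×15.7 + 0.2300×68.6 + 0.5100×99.6 + 0.0200×311.5 + 0.2100×405.5 = 158.4300 per 1000.
Difference = 118.4320 − 158.4300 = -39.9980.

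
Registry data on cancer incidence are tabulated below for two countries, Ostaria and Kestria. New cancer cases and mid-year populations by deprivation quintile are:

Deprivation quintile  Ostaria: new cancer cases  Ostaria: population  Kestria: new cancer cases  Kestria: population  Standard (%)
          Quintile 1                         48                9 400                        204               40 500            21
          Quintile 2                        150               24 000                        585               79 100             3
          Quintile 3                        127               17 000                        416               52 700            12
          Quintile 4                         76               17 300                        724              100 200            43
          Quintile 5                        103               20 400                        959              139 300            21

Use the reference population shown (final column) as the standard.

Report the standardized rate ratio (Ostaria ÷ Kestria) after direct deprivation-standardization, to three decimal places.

0.753

Deprivation-specific rates per 100 000 for Ostaria: 510.64, 625.00, 747.06, 439.31, 504.90.
For Kestria: 503.70, 739.57, 789.37, 722.55, 688.44.
Standard weights: 0.21, 0.03, 0.12, 0.43, 0.21.
Ostaria: 0.2100×510.64 + 0.0300×625.00 + 0.1200×747.06 + 0.4300×439.31 + 0.2100×504.90 = 510.5622 per 100 000.
Kestria: 0.2100×503.70 + 0.0300×739.57 + 0.1200×789.37 + 0.4300×722.55 + 0.2100×688.44 = 677.9612 per 100 000.
Ratio = 510.5622 ÷ 677.9612 = 0.75308.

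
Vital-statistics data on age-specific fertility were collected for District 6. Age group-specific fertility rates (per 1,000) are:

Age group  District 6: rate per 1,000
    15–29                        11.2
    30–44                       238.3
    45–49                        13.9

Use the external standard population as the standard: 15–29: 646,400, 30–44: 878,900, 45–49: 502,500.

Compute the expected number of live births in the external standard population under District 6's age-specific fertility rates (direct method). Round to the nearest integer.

Expected live births = Σ (standard pop × age-specific rate ÷ 1,000)
= 646,400×11.2/1,000 + 878,900×238.3/1,000 + 502,500×13.9/1,000
= 7239.68 + 209441.87 + 6984.75 = 223666.30.

223666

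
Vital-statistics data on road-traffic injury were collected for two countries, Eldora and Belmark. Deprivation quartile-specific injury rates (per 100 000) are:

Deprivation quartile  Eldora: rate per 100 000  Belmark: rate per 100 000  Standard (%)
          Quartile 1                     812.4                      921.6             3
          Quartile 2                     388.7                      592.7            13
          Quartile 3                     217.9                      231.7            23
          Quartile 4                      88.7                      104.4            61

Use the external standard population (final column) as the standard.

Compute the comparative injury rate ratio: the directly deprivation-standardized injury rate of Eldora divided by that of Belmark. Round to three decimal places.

0.808

Standard weights: 0.03, 0.13, 0.23, 0.61.
Eldora: 0.0300×812.4 + 0.1300×388.7 + 0.2300×217.9 + 0.6100×88.7 = 179.1270 per 100 000.
Belmark: 0.0300×921.6 + 0.1300×592.7 + 0.2300×231.7 + 0.6100×104.4 = 221.6740 per 100 000.
Ratio = 179.1270 ÷ 221.6740 = 0.80806.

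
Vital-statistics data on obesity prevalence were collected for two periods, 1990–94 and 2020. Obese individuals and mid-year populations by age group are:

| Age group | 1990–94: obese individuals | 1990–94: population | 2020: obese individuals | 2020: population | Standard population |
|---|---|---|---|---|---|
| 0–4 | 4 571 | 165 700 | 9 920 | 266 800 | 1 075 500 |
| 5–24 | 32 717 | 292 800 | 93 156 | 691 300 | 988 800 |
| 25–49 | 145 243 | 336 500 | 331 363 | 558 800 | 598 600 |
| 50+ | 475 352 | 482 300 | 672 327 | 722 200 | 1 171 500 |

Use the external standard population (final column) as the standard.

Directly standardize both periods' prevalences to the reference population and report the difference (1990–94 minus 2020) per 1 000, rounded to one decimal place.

-17.1

Age-specific rates per 1 000 for 1990–94: 27.586, 111.738, 431.629, 985.594.
For 2020: 37.181, 134.755, 592.990, 930.943.
Standard total = 3 834 400; weights = 0.2805, 0.2579, 0.1561, 0.3055.
1990–94: 0.2805×27.586 + 0.2579×111.738 + 0.1561×431.629 + 0.3055×985.594 = 405.0573 per 1 000.
2020: 0.2805×37.181 + 0.2579×134.755 + 0.1561×592.990 + 0.3055×930.943 = 422.1776 per 1 000.
Difference = 405.0573 − 422.1776 = -17.1203.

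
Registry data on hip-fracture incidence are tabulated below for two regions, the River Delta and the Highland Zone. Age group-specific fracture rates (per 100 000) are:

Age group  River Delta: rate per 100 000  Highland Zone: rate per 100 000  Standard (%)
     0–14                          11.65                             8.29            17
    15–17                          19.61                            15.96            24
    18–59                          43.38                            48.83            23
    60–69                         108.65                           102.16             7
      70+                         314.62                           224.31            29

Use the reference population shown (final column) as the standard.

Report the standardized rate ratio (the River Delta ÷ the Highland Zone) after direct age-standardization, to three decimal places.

Standard weights: 0.17, 0.24, 0.23, 0.07, 0.29.
The River Delta: 0.1700×11.65 + 0.2400×19.61 + 0.2300×43.38 + 0.0700×108.65 + 0.2900×314.62 = 115.5096 per 100 000.
The Highland Zone: 0.1700×8.29 + 0.2400×15.96 + 0.2300×48.83 + 0.0700×102.16 + 0.2900×224.31 = 88.6717 per 100 000.
Ratio = 115.5096 ÷ 88.6717 = 1.30267.

1.303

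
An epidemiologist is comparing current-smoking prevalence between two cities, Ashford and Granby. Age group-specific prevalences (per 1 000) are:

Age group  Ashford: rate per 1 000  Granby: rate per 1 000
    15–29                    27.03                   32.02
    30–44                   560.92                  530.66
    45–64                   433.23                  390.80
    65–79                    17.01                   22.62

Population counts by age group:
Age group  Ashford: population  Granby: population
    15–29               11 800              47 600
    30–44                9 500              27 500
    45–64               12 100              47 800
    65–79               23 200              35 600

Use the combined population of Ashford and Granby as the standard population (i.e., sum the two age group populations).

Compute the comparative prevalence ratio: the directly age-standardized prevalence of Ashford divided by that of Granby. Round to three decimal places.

1.066

Combined standard total = 215 100; weights = 0.2762, 0.1720, 0.2785, 0.2734.
Ashford: 0.2762×27.03 + 0.1720×560.92 + 0.2785×433.23 + 0.2734×17.01 = 229.2435 per 1 000.
Granby: 0.2762×32.02 + 0.1720×530.66 + 0.2785×390.80 + 0.2734×22.62 = 215.1343 per 1 000.
Ratio = 229.2435 ÷ 215.1343 = 1.06558.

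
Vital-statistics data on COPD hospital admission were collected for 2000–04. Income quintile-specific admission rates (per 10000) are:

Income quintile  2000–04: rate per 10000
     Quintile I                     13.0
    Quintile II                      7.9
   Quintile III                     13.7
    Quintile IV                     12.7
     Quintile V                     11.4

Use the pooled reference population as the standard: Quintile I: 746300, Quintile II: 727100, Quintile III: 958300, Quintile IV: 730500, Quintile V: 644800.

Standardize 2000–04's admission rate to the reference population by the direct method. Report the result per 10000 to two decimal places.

11.87

Standard total = 3807000; weights = 0.1960, 0.1910, 0.2517, 0.1919, 0.1694.
Standardized rate: 0.1960×13.0 + 0.1910×7.9 + 0.2517×13.7 + 0.1919×12.7 + 0.1694×11.4 = 11.8736 per 10000.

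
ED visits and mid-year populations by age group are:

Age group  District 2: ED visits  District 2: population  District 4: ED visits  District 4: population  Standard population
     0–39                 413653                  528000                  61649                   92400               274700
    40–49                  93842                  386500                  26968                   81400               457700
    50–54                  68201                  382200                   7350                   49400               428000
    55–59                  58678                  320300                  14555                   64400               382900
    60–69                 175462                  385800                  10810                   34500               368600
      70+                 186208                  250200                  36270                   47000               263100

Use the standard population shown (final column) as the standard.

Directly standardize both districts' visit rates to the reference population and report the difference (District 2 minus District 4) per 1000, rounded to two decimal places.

15.01

Age-specific rates per 1000 for District 2: 783.434, 242.799, 178.443, 183.197, 454.800, 744.237.
For District 4: 667.197, 331.302, 148.785, 226.009, 313.333, 771.702.
Standard total = 2175000; weights = 0.1263, 0.2104, 0.1968, 0.1760, 0.1695, 0.1210.
District 2: 0.1263×783.434 + 0.2104×242.799 + 0.1968×178.443 + 0.1760×183.197 + 0.1695×454.800 + 0.1210×744.237 = 384.5087 per 1000.
District 4: 0.1263×667.197 + 0.2104×331.302 + 0.1968×148.785 + 0.1760×226.009 + 0.1695×313.333 + 0.1210×771.702 = 369.5010 per 1000.
Difference = 384.5087 − 369.5010 = 15.0077.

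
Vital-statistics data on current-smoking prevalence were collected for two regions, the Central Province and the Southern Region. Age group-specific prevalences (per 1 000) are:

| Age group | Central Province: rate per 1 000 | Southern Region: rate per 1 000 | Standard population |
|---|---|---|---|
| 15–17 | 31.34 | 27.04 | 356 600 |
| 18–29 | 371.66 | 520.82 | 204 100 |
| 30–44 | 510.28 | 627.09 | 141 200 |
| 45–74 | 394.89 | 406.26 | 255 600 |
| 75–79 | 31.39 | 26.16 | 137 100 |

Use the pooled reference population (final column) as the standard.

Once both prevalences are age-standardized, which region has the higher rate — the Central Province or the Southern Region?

Standard total = 1 094 600; weights = 0.3258, 0.1865, 0.1290, 0.2335, 0.1253.
The Central Province: 0.3258×31.34 + 0.1865×371.66 + 0.1290×510.28 + 0.2335×394.89 + 0.1253×31.39 = 241.4769 per 1 000.
The Southern Region: 0.3258×27.04 + 0.1865×520.82 + 0.1290×627.09 + 0.2335×406.26 + 0.1253×26.16 = 284.9566 per 1 000.

Southern Region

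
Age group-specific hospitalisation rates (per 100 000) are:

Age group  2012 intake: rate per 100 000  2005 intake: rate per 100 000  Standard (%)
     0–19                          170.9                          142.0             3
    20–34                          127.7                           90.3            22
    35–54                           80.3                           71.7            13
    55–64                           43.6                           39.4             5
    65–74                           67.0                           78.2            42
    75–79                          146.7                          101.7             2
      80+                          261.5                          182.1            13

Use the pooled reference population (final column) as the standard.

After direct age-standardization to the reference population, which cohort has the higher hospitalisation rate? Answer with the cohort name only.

Standard weights: 0.03, 0.22, 0.13, 0.05, 0.42, 0.02, 0.13.
The 2012 intake: 0.0300×170.9 + 0.2200×127.7 + 0.1300×80.3 + 0.0500×43.6 + 0.4200×67.0 + 0.0200×146.7 + 0.1300×261.5 = 110.9090 per 100 000.
The 2005 intake: 0.0300×142.0 + 0.2200×90.3 + 0.1300×71.7 + 0.0500×39.4 + 0.4200×78.2 + 0.0200×101.7 + 0.1300×182.1 = 93.9680 per 100 000.

2012 intake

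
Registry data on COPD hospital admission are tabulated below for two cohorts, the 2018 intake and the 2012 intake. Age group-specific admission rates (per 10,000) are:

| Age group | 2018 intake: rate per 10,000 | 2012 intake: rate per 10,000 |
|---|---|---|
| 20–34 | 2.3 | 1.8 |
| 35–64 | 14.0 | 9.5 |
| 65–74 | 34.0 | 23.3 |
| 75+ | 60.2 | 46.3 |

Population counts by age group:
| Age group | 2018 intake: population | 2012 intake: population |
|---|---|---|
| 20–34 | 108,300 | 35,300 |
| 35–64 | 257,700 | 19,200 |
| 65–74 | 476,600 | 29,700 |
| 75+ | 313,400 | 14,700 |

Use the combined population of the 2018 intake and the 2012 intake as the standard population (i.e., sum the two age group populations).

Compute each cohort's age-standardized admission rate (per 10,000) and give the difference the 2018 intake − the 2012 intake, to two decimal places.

Combined standard total = 1,254,900; weights = 0.1144, 0.2207, 0.4035, 0.2615.
The 2018 intake: 0.1144×2.3 + 0.2207×14.0 + 0.4035×34.0 + 0.2615×60.2 = 32.8095 per 10,000.
The 2012 intake: 0.1144×1.8 + 0.2207×9.5 + 0.4035×23.3 + 0.2615×46.3 = 23.8082 per 10,000.
Difference = 32.8095 − 23.8082 = 9.0014.

9.00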